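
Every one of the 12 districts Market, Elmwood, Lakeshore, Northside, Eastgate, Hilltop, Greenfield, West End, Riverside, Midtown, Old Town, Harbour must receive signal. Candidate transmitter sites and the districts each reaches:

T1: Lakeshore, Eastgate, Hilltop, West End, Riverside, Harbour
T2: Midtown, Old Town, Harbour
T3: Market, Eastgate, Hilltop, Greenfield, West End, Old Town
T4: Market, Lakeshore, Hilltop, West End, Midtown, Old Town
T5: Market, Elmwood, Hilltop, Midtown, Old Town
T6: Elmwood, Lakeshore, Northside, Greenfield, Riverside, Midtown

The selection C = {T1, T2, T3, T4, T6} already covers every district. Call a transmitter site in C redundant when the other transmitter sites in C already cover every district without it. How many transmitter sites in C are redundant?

4

Drop T1: the rest still cover every district — redundant.
Drop T2: the rest still cover every district — redundant.
Drop T3: the rest still cover every district — redundant.
Drop T4: the rest still cover every district — redundant.
Drop T6: Elmwood, Northside uncovered — not redundant.
4 redundant: T1, T2, T3, T4.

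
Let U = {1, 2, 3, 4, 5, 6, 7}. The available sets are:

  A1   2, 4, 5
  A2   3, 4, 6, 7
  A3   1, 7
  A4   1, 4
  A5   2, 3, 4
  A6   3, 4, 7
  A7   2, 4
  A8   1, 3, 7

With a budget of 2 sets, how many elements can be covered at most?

6

Choosing A1, A2 covers {2, 3, 4, 5, 6, 7} — 6 elements.
No choice of 2 sets does better; here 1 is left uncovered.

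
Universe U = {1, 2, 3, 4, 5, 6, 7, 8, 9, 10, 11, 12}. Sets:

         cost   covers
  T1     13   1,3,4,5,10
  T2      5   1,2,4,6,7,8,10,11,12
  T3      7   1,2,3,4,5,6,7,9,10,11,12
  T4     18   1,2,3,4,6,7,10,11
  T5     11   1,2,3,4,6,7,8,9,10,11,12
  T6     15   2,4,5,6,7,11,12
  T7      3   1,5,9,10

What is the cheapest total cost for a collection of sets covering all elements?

T2, T3 cover every element at cost 5 + 7 = 12.
Any cover uses at least 2 sets; among all covering selections none totals below 12.
Greedy by coverage-per-cost would pick T2, T7, T3 for 15 — worse than the optimum 12.

12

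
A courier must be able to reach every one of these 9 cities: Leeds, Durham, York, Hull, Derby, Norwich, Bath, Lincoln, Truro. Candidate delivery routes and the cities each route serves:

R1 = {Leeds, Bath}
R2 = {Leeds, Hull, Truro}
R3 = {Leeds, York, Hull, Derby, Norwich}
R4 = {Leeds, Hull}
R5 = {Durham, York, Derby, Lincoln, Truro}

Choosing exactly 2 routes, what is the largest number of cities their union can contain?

8

Choosing R3, R5 covers {Leeds, Durham, York, Hull, Derby, Norwich, Lincoln, Truro} — 8 cities.
No choice of 2 routes does better; here Bath is left uncovered.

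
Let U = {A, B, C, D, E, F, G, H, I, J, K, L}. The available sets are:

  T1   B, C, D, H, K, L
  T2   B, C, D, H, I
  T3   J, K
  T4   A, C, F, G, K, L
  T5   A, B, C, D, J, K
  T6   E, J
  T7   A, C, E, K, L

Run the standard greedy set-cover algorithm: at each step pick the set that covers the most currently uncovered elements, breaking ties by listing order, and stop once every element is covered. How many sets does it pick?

4

Pick 1: T1 covers 6 new elements (B, C, D, H, K, L).
Pick 2: T4 covers 3 new elements (A, F, G).
Pick 3: T6 covers 2 new elements (E, J).
Pick 4: T2 covers 1 new elements (I).
Greedy uses 4 sets. (The true minimum is 3.)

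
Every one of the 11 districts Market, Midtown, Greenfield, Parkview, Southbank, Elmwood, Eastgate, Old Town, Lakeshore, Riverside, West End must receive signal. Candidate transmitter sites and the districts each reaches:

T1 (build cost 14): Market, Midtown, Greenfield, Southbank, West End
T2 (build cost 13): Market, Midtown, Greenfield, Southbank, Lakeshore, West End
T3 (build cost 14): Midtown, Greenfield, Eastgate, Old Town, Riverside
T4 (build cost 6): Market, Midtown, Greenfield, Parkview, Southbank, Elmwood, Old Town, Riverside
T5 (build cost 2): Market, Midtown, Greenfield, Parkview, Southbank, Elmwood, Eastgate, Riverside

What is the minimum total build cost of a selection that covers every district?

21

T2, T4, T5 cover every district at build cost 13 + 6 + 2 = 21.
Any cover uses at least 3 transmitter sites; among all covering selections none totals below 21.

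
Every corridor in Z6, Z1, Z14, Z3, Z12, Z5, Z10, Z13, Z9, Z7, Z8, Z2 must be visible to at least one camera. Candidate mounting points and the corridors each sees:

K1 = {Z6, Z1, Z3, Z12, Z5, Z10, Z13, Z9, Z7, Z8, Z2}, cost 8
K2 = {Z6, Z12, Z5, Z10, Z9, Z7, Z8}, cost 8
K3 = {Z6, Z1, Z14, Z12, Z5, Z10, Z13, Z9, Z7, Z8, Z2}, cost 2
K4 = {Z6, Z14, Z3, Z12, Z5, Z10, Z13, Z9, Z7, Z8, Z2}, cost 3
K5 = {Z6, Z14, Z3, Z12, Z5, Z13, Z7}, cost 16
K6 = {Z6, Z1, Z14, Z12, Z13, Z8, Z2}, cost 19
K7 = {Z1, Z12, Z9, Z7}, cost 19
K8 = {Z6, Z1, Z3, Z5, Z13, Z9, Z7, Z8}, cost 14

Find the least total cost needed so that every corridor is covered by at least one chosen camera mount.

K3, K4 cover every corridor at cost 2 + 3 = 5.
Any cover uses at least 2 camera mounts; among all covering selections none totals below 5.

5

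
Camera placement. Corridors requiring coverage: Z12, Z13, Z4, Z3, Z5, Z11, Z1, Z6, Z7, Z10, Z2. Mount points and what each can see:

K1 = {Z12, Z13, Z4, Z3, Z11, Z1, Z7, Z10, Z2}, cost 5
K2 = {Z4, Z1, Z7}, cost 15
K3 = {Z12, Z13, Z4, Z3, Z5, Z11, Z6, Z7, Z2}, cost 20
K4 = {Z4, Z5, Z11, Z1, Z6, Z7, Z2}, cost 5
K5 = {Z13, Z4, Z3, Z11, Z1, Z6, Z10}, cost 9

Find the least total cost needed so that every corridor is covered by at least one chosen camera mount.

10

K1, K4 cover every corridor at cost 5 + 5 = 10.
Any cover uses at least 2 camera mounts; among all covering selections none totals below 10.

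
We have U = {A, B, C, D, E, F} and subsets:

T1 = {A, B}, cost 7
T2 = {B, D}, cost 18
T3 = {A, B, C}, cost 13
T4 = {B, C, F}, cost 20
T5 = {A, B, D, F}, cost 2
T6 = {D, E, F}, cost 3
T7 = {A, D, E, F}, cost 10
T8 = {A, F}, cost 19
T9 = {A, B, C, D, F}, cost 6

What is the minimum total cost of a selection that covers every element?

9

T6, T9 cover every element at cost 3 + 6 = 9.
Any cover uses at least 2 sets; among all covering selections none totals below 9.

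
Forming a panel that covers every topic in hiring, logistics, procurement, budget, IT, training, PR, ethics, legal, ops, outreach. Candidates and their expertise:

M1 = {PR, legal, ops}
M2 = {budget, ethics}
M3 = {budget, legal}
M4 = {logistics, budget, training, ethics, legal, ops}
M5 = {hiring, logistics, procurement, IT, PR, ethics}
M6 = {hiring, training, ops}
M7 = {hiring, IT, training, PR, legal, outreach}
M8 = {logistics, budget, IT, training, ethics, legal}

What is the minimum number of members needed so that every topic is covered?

3

M4, M5, M7 together cover {hiring, logistics, procurement, budget, IT, training, PR, ethics, legal, ops, outreach} — every topic.
No 2 of the 8 members cover everything (all 28 pairs fall short), so 3 is minimum.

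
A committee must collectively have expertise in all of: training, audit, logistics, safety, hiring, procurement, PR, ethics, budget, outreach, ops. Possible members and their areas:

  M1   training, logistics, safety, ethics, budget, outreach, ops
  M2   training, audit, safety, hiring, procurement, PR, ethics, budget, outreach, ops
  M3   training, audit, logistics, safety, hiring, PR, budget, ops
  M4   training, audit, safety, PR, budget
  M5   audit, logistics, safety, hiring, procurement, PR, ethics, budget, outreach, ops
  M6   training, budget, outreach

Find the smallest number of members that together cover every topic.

2

M1, M2 together cover {training, audit, logistics, safety, hiring, procurement, PR, ethics, budget, outreach, ops} — every topic.
No single member contains all 11 topics, so 2 is optimal.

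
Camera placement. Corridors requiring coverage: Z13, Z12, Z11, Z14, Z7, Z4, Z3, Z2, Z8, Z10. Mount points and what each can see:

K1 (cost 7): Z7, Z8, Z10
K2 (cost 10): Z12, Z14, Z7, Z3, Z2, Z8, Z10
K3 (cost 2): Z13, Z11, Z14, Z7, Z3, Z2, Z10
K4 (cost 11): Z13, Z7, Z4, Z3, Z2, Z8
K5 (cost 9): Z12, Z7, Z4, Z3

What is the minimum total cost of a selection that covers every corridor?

18

K1, K3, K5 cover every corridor at cost 7 + 2 + 9 = 18.
Any cover uses at least 3 camera mounts; among all covering selections none totals below 18.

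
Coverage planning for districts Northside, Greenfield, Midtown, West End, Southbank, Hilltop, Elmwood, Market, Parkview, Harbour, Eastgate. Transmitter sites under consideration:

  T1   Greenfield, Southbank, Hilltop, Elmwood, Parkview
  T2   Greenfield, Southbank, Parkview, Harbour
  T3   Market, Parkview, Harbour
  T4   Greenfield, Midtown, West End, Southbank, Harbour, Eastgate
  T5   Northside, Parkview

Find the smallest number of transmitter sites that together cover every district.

T1, T3, T4, T5 together cover {Northside, Greenfield, Midtown, West End, Southbank, Hilltop, Elmwood, Market, Parkview, Harbour, Eastgate} — every district.
No 3 of the 5 transmitter sites cover everything (all 10 triples fall short), so 4 is minimum.

4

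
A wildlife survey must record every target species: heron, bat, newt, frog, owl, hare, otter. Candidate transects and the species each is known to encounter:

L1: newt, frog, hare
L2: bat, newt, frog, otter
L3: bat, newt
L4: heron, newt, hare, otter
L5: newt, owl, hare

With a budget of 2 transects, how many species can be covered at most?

6

Choosing L2, L4 covers {heron, bat, newt, frog, hare, otter} — 6 species.
No choice of 2 transects does better; here owl is left uncovered.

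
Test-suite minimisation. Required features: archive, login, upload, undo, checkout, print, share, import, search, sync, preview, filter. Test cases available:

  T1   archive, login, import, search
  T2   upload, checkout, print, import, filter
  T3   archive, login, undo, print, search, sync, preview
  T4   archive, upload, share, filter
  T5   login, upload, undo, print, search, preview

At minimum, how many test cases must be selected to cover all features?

3

T2, T3, T4 together cover {archive, login, upload, undo, checkout, print, share, import, search, sync, preview, filter} — every feature.
No 2 of the 5 test cases cover everything (all 10 pairs fall short), so 3 is minimum.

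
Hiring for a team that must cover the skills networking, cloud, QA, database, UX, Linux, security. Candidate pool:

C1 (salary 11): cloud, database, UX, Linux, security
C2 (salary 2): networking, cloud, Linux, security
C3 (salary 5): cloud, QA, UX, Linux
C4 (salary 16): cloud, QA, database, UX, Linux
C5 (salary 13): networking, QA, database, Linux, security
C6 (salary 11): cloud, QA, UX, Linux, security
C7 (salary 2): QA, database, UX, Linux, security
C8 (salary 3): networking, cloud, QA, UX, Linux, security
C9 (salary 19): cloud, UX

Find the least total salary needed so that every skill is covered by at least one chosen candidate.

C2, C7 cover every skill at salary 2 + 2 = 4.
Any cover uses at least 2 candidates; among all covering selections none totals below 4.

4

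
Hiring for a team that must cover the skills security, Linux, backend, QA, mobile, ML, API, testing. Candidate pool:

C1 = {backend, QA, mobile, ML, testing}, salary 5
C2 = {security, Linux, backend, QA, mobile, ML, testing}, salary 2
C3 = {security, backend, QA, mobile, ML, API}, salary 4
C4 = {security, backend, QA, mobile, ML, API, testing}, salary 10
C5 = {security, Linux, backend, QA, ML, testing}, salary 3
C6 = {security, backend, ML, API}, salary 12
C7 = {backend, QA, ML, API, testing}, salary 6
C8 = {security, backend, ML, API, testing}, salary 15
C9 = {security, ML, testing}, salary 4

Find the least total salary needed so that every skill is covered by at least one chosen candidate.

C2, C3 cover every skill at salary 2 + 4 = 6.
Any cover uses at least 2 candidates; among all covering selections none totals below 6.

6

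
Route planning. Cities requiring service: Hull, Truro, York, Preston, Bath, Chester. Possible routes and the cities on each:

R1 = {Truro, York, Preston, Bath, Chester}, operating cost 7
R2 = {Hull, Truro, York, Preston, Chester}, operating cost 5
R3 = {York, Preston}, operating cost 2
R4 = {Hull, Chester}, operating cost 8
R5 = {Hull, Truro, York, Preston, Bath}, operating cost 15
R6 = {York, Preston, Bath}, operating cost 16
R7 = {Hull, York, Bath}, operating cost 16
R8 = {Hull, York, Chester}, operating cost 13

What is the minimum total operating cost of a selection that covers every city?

12

R1, R2 cover every city at operating cost 7 + 5 = 12.
Any cover uses at least 2 routes; among all covering selections none totals below 12.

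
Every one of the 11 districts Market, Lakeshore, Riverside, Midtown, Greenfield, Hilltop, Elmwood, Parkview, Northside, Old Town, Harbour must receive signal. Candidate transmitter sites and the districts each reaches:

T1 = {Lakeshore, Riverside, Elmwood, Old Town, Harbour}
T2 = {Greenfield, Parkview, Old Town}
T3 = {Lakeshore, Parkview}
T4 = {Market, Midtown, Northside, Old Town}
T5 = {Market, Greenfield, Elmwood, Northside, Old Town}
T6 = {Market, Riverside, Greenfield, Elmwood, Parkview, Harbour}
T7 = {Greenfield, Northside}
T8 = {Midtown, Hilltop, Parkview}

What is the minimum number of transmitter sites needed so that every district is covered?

T1, T5, T8 together cover {Market, Lakeshore, Riverside, Midtown, Greenfield, Hilltop, Elmwood, Parkview, Northside, Old Town, Harbour} — every district.
No 2 of the 8 transmitter sites cover everything (all 28 pairs fall short), so 3 is minimum.
Greedy (largest uncovered first) would take T6, T4, T1, T8 — 4 transmitter sites — but 3 suffice.

3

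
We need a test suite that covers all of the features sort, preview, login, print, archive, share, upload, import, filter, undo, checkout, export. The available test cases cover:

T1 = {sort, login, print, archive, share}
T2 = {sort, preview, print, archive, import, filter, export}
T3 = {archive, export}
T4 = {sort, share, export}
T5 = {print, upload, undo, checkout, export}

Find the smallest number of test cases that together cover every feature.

T1, T2, T5 together cover {sort, preview, login, print, archive, share, upload, import, filter, undo, checkout, export} — every feature.
No 2 of the 5 test cases cover everything (all 10 pairs fall short), so 3 is minimum.

3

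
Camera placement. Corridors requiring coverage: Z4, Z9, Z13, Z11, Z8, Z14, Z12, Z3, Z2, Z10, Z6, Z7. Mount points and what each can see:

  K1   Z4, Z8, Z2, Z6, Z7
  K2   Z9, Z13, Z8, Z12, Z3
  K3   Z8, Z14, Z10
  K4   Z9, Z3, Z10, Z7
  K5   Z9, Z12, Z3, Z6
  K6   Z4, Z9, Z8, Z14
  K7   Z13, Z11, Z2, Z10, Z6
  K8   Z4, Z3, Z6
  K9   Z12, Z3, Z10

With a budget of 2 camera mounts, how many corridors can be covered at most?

Choosing K1, K2 covers {Z4, Z9, Z13, Z8, Z12, Z3, Z2, Z6, Z7} — 9 corridors.
No choice of 2 camera mounts does better; here Z11, Z14, Z10 are left uncovered.

9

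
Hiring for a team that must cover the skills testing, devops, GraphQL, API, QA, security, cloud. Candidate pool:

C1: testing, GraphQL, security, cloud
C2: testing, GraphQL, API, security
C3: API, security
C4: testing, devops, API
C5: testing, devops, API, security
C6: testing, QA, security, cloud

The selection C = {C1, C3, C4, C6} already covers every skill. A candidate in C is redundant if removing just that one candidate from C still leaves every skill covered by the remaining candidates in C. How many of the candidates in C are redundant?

Drop C1: GraphQL uncovered — not redundant.
Drop C3: the rest still cover every skill — redundant.
Drop C4: devops uncovered — not redundant.
Drop C6: QA uncovered — not redundant.
1 redundant: C3.

1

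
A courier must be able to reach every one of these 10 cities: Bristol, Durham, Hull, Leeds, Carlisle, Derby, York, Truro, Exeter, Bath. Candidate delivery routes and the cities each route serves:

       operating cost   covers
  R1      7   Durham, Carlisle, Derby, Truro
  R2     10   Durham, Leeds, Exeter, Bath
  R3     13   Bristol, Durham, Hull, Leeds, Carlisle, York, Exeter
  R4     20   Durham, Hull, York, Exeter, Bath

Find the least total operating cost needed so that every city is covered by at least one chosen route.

R1, R2, R3 cover every city at operating cost 7 + 10 + 13 = 30.
Any cover uses at least 3 routes; among all covering selections none totals below 30.

30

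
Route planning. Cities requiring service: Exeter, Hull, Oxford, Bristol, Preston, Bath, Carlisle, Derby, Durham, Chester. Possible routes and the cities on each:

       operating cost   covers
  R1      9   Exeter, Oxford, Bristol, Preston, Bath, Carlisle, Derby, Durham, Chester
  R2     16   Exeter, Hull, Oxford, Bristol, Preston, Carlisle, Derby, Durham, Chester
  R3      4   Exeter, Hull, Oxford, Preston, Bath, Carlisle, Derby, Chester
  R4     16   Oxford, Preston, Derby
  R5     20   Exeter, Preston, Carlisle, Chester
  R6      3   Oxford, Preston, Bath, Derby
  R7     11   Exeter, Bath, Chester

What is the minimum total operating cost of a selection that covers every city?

13

R1, R3 cover every city at operating cost 9 + 4 = 13.
Any cover uses at least 2 routes; among all covering selections none totals below 13.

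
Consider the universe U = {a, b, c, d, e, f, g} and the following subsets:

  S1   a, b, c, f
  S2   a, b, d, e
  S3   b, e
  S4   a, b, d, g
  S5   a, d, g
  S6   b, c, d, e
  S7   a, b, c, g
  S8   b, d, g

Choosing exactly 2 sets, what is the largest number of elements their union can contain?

Choosing S1, S2 covers {a, b, c, d, e, f} — 6 elements.
No choice of 2 sets does better; here g is left uncovered.

6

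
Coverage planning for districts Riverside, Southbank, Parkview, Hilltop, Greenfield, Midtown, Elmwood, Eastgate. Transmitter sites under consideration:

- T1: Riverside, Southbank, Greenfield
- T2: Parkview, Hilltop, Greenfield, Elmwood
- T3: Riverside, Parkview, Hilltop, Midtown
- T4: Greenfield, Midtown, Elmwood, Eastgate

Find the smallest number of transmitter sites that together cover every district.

T1, T2, T4 together cover {Riverside, Southbank, Parkview, Hilltop, Greenfield, Midtown, Elmwood, Eastgate} — every district.
No 2 of the 4 transmitter sites cover everything (all 6 pairs fall short), so 3 is minimum.

3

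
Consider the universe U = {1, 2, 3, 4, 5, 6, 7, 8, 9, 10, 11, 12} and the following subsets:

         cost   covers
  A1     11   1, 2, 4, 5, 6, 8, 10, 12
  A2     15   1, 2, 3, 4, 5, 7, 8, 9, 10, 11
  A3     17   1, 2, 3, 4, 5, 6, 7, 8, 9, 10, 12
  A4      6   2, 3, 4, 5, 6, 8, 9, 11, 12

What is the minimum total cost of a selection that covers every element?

21

A2, A4 cover every element at cost 15 + 6 = 21.
Any cover uses at least 2 sets; among all covering selections none totals below 21.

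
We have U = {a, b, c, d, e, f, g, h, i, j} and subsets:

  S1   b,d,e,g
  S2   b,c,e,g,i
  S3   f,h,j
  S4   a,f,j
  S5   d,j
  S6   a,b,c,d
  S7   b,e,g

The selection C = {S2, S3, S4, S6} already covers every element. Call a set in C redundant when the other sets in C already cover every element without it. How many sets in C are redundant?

1

Drop S2: e, g, i uncovered — not redundant.
Drop S3: h uncovered — not redundant.
Drop S4: the rest still cover every element — redundant.
Drop S6: d uncovered — not redundant.
1 redundant: S4.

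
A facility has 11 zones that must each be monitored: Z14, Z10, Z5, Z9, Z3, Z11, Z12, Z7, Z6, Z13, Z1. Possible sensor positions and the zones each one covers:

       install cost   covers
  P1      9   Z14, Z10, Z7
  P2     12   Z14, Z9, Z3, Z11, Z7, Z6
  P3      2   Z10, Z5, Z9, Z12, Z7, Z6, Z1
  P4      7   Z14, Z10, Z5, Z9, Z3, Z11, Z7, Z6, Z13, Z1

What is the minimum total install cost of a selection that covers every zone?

9

P3, P4 cover every zone at install cost 2 + 7 = 9.
Any cover uses at least 2 sensor positions; among all covering selections none totals below 9.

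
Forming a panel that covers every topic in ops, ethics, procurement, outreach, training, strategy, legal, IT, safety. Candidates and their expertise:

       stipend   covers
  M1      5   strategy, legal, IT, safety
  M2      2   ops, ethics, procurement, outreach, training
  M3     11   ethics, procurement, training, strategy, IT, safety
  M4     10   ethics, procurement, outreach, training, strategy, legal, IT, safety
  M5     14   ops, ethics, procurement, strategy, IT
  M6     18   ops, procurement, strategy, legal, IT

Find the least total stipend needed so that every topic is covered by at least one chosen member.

7

M1, M2 cover every topic at stipend 5 + 2 = 7.
Any cover uses at least 2 members; among all covering selections none totals below 7.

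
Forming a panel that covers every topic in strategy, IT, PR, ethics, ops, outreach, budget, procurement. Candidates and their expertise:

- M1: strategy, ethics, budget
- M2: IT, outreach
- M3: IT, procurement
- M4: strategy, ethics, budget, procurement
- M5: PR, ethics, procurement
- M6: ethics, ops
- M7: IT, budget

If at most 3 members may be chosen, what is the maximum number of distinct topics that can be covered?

7

Choosing M1, M2, M5 covers {strategy, IT, PR, ethics, outreach, budget, procurement} — 7 topics.
No choice of 3 members does better; here ops is left uncovered.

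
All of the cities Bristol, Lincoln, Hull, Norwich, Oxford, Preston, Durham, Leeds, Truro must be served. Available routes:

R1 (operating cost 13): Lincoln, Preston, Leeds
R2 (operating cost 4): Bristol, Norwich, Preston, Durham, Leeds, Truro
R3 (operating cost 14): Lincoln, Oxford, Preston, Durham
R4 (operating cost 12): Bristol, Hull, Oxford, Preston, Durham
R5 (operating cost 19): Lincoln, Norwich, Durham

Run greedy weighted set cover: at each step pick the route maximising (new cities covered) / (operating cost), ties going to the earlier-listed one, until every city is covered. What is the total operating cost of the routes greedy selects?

Pick 1: R2 adds 6 new (Bristol, Norwich, Preston, Durham, Leeds, Truro) at operating cost 4 (ratio 6/4).
Pick 2: R4 adds 2 new (Hull, Oxford) at operating cost 12 (ratio 2/12).
Pick 3: R1 adds 1 new (Lincoln) at operating cost 13 (ratio 1/13).
Greedy total operating cost: 4 + 12 + 13 = 29.

29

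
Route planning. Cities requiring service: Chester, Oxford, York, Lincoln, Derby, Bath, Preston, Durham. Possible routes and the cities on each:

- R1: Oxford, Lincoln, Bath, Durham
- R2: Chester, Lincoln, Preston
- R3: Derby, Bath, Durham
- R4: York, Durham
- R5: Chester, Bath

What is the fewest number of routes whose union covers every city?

4

R1, R2, R3, R4 together cover {Chester, Oxford, York, Lincoln, Derby, Bath, Preston, Durham} — every city.
No 3 of the 5 routes cover everything (all 10 triples fall short), so 4 is minimum.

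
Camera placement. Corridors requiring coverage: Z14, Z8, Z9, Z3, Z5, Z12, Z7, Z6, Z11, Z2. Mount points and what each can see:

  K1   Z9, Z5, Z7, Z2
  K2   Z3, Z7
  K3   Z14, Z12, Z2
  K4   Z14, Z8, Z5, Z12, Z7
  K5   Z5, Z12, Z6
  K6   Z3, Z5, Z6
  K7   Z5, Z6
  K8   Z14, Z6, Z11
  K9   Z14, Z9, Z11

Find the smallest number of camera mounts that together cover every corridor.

4

K1, K2, K4, K8 together cover {Z14, Z8, Z9, Z3, Z5, Z12, Z7, Z6, Z11, Z2} — every corridor.
No 3 of the 9 camera mounts cover everything (all 84 triples fall short), so 4 is minimum.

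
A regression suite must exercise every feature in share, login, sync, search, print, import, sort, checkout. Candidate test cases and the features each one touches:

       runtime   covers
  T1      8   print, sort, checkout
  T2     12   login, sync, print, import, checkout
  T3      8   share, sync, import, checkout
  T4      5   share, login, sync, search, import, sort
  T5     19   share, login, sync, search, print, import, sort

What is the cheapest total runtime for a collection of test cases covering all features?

T1, T4 cover every feature at runtime 8 + 5 = 13.
Any cover uses at least 2 test cases; among all covering selections none totals below 13.

13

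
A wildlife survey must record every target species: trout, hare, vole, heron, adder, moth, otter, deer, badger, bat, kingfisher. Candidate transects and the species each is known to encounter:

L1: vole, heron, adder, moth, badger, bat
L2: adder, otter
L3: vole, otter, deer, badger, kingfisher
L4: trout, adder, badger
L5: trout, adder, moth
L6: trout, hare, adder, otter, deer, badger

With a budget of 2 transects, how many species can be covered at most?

10

Choosing L1, L6 covers {trout, hare, vole, heron, adder, moth, otter, deer, badger, bat} — 10 species.
No choice of 2 transects does better; here kingfisher is left uncovered.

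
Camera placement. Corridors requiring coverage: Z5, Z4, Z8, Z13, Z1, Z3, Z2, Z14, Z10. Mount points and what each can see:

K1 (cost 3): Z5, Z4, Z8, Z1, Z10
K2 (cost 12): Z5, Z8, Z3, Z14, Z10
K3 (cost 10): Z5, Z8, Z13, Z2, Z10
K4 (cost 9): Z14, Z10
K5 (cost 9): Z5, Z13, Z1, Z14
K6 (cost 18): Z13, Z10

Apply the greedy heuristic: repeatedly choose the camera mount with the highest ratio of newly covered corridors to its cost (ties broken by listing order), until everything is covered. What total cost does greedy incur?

Pick 1: K1 adds 5 new (Z5, Z4, Z8, Z1, Z10) at cost 3 (ratio 5/3).
Pick 2: K5 adds 2 new (Z13, Z14) at cost 9 (ratio 2/9).
Pick 3: K3 adds 1 new (Z2) at cost 10 (ratio 1/10).
Pick 4: K2 adds 1 new (Z3) at cost 12 (ratio 1/12).
Greedy total cost: 3 + 9 + 10 + 12 = 34. (The true optimum is 25, so greedy overshoots here.)

34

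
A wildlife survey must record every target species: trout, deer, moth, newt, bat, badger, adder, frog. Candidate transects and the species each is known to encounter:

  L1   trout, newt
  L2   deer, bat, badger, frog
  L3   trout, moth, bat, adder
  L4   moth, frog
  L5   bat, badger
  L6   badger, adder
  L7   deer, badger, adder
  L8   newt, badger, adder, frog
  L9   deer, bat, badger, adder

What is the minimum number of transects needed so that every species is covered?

L1, L2, L3 together cover {trout, deer, moth, newt, bat, badger, adder, frog} — every species.
No 2 of the 9 transects cover everything (all 36 pairs fall short), so 3 is minimum.

3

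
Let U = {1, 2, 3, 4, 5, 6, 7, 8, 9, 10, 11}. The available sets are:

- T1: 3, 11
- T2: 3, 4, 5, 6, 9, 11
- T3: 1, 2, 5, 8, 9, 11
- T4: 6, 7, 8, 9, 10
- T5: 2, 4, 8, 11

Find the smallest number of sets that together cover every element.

T2, T3, T4 together cover {1, 2, 3, 4, 5, 6, 7, 8, 9, 10, 11} — every element.
No 2 of the 5 sets cover everything (all 10 pairs fall short), so 3 is minimum.

3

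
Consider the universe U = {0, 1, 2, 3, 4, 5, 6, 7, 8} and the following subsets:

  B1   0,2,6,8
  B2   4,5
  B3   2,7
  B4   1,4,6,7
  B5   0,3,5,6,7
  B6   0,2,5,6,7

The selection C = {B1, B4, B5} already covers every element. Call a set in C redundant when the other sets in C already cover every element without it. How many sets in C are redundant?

Drop B1: 2, 8 uncovered — not redundant.
Drop B4: 1, 4 uncovered — not redundant.
Drop B5: 3, 5 uncovered — not redundant.
None of the sets in C is redundant.

0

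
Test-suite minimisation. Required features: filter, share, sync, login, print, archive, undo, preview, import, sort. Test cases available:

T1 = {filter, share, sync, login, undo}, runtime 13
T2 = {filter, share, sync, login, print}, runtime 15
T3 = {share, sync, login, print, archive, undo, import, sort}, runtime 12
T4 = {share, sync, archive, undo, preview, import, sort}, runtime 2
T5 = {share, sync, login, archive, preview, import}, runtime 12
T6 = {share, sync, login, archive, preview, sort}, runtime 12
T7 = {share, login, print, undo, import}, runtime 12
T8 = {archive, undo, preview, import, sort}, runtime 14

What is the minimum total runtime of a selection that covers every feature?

17

T2, T4 cover every feature at runtime 15 + 2 = 17.
Any cover uses at least 2 test cases; among all covering selections none totals below 17.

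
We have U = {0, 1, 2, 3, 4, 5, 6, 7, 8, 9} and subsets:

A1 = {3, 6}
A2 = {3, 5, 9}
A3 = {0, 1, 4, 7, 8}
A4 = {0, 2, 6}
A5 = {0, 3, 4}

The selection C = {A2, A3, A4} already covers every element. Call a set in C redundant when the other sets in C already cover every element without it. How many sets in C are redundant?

Drop A2: 3, 5, 9 uncovered — not redundant.
Drop A3: 1, 4, 7, 8 uncovered — not redundant.
Drop A4: 2, 6 uncovered — not redundant.
None of the sets in C is redundant.

0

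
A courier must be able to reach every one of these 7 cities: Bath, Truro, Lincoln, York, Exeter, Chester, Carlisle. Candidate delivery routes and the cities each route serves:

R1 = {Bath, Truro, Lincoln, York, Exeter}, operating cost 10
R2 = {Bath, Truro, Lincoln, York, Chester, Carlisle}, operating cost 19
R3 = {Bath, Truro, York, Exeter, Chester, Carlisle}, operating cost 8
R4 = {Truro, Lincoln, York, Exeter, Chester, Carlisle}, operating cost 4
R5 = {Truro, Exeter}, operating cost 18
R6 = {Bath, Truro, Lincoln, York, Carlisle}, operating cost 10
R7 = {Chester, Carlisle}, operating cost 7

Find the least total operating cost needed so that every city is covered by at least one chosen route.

R3, R4 cover every city at operating cost 8 + 4 = 12.
Any cover uses at least 2 routes; among all covering selections none totals below 12.

12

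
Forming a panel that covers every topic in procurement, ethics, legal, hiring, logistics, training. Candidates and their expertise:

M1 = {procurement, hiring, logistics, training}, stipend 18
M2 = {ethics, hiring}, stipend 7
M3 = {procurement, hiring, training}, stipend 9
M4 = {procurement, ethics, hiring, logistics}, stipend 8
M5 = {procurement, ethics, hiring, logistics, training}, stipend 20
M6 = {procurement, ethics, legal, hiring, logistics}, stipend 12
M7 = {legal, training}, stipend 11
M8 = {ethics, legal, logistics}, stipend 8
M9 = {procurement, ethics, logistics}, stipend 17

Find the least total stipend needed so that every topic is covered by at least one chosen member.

17

M3, M8 cover every topic at stipend 9 + 8 = 17.
Any cover uses at least 2 members; among all covering selections none totals below 17.
Greedy by coverage-per-stipend would pick M4, M7 for 19 — worse than the optimum 17.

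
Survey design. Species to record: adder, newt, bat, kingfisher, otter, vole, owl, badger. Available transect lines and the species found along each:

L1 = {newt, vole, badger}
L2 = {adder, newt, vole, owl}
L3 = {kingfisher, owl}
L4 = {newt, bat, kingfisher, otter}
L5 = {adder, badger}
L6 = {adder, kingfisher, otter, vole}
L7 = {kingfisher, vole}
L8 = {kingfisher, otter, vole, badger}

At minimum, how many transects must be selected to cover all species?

L1, L2, L4 together cover {adder, newt, bat, kingfisher, otter, vole, owl, badger} — every species.
No 2 of the 8 transects cover everything (all 28 pairs fall short), so 3 is minimum.

3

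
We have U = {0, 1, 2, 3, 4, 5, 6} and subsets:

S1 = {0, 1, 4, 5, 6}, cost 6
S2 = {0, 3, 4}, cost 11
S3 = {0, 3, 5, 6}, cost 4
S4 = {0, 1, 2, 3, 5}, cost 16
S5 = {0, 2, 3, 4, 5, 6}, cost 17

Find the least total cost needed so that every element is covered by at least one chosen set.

22

S1, S4 cover every element at cost 6 + 16 = 22.
Any cover uses at least 2 sets; among all covering selections none totals below 22.
Greedy by coverage-per-cost would pick S3, S1, S4 for 26 — worse than the optimum 22.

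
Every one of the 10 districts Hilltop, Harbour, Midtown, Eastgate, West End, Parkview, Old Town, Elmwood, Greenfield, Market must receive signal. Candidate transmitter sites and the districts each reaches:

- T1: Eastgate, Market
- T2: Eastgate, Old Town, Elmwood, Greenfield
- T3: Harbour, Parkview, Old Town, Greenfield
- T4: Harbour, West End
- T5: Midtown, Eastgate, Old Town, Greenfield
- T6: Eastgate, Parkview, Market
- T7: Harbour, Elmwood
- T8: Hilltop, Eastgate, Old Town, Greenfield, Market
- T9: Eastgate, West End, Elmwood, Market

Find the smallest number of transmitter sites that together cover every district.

4

T3, T5, T8, T9 together cover {Hilltop, Harbour, Midtown, Eastgate, West End, Parkview, Old Town, Elmwood, Greenfield, Market} — every district.
No 3 of the 9 transmitter sites cover everything (all 84 triples fall short), so 4 is minimum.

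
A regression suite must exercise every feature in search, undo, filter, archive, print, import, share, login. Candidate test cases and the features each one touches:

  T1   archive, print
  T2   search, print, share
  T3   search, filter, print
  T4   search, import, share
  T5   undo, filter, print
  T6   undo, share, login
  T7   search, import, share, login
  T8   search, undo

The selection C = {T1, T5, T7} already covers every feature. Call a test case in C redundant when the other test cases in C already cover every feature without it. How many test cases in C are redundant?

0

Drop T1: archive uncovered — not redundant.
Drop T5: undo, filter uncovered — not redundant.
Drop T7: search, import, share, login uncovered — not redundant.
None of the test cases in C is redundant.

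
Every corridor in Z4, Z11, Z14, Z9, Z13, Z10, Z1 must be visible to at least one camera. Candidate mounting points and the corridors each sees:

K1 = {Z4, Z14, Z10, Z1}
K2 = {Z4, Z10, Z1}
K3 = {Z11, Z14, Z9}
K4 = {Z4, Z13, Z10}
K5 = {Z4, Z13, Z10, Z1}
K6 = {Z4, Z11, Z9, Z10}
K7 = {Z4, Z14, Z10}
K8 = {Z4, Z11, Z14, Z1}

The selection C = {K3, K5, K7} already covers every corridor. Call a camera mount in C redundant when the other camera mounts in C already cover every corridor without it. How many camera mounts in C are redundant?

Drop K3: Z11, Z9 uncovered — not redundant.
Drop K5: Z13, Z1 uncovered — not redundant.
Drop K7: the rest still cover every corridor — redundant.
1 redundant: K7.

1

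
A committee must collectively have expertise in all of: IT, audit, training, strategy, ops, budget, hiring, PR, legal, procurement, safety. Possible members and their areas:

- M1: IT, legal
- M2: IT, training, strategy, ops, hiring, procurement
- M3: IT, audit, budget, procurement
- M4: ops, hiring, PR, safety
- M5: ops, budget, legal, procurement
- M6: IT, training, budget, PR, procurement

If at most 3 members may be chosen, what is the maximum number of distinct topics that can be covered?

10

Choosing M2, M3, M4 covers {IT, audit, training, strategy, ops, budget, hiring, PR, procurement, safety} — 10 topics.
No choice of 3 members does better; here legal is left uncovered.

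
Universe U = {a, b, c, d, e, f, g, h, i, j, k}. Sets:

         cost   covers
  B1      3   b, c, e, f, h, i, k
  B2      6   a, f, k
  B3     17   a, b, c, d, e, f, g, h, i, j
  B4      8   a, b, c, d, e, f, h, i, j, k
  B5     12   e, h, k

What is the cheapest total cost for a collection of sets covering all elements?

B1, B3 cover every element at cost 3 + 17 = 20.
Any cover uses at least 2 sets; among all covering selections none totals below 20.
Greedy by coverage-per-cost would pick B1, B4, B3 for 28 — worse than the optimum 20.

20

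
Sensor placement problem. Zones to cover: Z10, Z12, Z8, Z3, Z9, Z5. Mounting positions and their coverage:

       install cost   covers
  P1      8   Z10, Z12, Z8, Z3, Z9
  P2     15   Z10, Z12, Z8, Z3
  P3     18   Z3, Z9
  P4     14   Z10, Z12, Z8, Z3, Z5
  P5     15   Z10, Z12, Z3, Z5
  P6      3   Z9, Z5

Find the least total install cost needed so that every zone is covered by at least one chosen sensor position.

P1, P6 cover every zone at install cost 8 + 3 = 11.
Any cover uses at least 2 sensor positions; among all covering selections none totals below 11.

11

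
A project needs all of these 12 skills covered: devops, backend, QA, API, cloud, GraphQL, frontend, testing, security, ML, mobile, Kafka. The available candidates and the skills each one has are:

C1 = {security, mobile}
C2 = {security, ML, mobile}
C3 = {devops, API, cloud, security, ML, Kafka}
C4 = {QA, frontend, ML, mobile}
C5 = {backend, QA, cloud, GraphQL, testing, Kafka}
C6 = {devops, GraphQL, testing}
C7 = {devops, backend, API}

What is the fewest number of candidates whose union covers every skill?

3

C3, C4, C5 together cover {devops, backend, QA, API, cloud, GraphQL, frontend, testing, security, ML, mobile, Kafka} — every skill.
No 2 of the 7 candidates cover everything (all 21 pairs fall short), so 3 is minimum.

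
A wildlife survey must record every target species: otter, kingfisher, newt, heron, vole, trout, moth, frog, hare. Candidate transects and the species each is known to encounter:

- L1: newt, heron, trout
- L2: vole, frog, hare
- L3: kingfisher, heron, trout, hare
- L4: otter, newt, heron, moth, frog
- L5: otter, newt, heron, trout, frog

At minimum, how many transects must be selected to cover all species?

3

L2, L3, L4 together cover {otter, kingfisher, newt, heron, vole, trout, moth, frog, hare} — every species.
No 2 of the 5 transects cover everything (all 10 pairs fall short), so 3 is minimum.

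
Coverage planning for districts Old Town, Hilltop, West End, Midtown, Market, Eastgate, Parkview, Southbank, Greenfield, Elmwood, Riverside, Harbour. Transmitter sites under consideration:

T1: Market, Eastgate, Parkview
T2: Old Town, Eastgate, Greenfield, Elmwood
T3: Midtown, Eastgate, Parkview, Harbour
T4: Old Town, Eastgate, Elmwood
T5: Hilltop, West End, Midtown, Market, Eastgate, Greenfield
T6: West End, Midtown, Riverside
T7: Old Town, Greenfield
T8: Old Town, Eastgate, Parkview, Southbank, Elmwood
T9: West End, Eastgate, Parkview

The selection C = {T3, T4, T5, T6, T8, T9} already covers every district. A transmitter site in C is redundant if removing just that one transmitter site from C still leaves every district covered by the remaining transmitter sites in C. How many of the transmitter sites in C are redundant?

Drop T3: Harbour uncovered — not redundant.
Drop T4: the rest still cover every district — redundant.
Drop T5: Hilltop, Market, Greenfield uncovered — not redundant.
Drop T6: Riverside uncovered — not redundant.
Drop T8: Southbank uncovered — not redundant.
Drop T9: the rest still cover every district — redundant.
2 redundant: T4, T9.

2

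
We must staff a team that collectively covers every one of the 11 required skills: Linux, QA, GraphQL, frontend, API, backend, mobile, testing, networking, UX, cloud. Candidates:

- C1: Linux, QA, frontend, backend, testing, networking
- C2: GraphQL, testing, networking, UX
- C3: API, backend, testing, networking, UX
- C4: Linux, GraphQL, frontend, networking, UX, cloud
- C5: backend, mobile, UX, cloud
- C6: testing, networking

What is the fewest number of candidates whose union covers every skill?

C1, C2, C3, C5 together cover {Linux, QA, GraphQL, frontend, API, backend, mobile, testing, networking, UX, cloud} — every skill.
No 3 of the 6 candidates cover everything (all 20 triples fall short), so 4 is minimum.

4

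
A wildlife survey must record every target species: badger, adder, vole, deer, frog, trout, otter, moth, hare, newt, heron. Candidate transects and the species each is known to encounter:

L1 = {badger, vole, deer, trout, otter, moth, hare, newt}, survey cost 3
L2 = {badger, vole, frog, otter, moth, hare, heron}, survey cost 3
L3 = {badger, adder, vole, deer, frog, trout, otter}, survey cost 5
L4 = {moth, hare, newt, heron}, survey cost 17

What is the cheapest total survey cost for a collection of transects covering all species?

11

L1, L2, L3 cover every species at survey cost 3 + 3 + 5 = 11.
Any cover uses at least 2 transects; among all covering selections none totals below 11.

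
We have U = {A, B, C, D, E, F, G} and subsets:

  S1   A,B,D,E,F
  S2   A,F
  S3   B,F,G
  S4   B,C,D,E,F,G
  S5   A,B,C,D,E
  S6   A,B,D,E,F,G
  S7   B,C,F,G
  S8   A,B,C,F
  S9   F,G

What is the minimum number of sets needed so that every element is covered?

2

S1, S4 together cover {A, B, C, D, E, F, G} — every element.
No single set contains all 7 elements, so 2 is optimal.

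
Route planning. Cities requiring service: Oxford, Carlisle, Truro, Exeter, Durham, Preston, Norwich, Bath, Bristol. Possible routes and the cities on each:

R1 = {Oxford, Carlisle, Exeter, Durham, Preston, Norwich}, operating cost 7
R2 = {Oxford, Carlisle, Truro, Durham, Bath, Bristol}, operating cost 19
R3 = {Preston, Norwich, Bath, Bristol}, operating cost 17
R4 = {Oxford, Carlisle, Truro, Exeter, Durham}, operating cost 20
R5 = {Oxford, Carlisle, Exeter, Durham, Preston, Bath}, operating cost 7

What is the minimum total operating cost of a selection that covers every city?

R1, R2 cover every city at operating cost 7 + 19 = 26.
Any cover uses at least 2 routes; among all covering selections none totals below 26.

26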